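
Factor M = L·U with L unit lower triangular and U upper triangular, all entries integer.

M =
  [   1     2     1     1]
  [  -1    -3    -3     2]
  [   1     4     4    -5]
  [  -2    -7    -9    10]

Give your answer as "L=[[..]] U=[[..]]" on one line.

L=[[1,0,0,0],[-1,1,0,0],[1,-2,1,0],[-2,3,1,1]] U=[[1,2,1,1],[0,-1,-2,3],[0,0,-1,0],[0,0,0,3]]

  R1 -= -1·R0 → [0,-1,-2,3]
  R2 -= 1·R0 → [0,2,3,-6]
  R3 -= -2·R0 → [0,-3,-7,12]
  R2 -= -2·R1 → [0,0,-1,0]
  R3 -= 3·R1 → [0,0,-1,3]
  R3 -= 1·R2 → [0,0,0,3]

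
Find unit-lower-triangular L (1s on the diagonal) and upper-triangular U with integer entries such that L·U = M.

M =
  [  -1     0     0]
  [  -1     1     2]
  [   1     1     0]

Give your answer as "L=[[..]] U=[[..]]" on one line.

  r1 -= 1·r0 → [0,1,2]
  r2 -= -1·r0 → [0,1,0]
  r2 -= 1·r1 → [0,0,-2]

L=[[1,0,0],[1,1,0],[-1,1,1]] U=[[-1,0,0],[0,1,2],[0,0,-2]]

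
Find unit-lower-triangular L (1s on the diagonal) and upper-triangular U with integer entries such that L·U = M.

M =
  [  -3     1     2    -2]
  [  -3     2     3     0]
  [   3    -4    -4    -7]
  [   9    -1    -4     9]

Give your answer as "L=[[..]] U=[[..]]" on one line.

  R1 -= 1·R0 → [0,1,1,2]
  R2 -= -1·R0 → [0,-3,-2,-9]
  R3 -= -3·R0 → [0,2,2,3]
  R2 -= -3·R1 → [0,0,1,-3]
  R3 -= 2·R1 → [0,0,0,-1]
  R3 -= 0·R2 → [0,0,0,-1]

L=[[1,0,0,0],[1,1,0,0],[-1,-3,1,0],[-3,2,0,1]] U=[[-3,1,2,-2],[0,1,1,2],[0,0,1,-3],[0,0,0,-1]]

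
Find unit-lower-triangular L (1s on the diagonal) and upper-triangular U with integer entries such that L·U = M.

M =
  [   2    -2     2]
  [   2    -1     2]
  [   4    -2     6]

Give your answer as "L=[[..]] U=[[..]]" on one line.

  r1 -= 1·r0 → [0,1,0]
  r2 -= 2·r0 → [0,2,2]
  r2 -= 2·r1 → [0,0,2]

L=[[1,0,0],[1,1,0],[2,2,1]] U=[[2,-2,2],[0,1,0],[0,0,2]]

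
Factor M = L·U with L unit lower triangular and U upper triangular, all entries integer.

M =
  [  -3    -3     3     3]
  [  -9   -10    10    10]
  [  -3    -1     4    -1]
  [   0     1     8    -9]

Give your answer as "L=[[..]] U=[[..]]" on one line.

  R1 -= 3·R0 → [0,-1,1,1]
  R2 -= 1·R0 → [0,2,1,-4]
  R3 -= 0·R0 → [0,1,8,-9]
  R2 -= -2·R1 → [0,0,3,-2]
  R3 -= -1·R1 → [0,0,9,-8]
  R3 -= 3·R2 → [0,0,0,-2]

L=[[1,0,0,0],[3,1,0,0],[1,-2,1,0],[0,-1,3,1]] U=[[-3,-3,3,3],[0,-1,1,1],[0,0,3,-2],[0,0,0,-2]]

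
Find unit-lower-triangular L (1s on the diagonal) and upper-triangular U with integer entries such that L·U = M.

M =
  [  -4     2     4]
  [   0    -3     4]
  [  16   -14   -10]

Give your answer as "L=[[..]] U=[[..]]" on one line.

  r1 -= 0·r0 → [0,-3,4]
  r2 -= -4·r0 → [0,-6,6]
  r2 -= 2·r1 → [0,0,-2]

L=[[1,0,0],[0,1,0],[-4,2,1]] U=[[-4,2,4],[0,-3,4],[0,0,-2]]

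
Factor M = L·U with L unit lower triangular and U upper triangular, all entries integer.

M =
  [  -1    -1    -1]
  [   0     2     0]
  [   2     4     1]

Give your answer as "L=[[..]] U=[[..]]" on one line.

L=[[1,0,0],[0,1,0],[-2,1,1]] U=[[-1,-1,-1],[0,2,0],[0,0,-1]]

  R1 -= 0·R0 → [0,2,0]
  R2 -= -2·R0 → [0,2,-1]
  R2 -= 1·R1 → [0,0,-1]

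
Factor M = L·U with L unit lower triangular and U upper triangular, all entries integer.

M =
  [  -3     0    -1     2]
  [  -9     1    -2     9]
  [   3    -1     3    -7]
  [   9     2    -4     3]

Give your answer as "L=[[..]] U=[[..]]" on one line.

L=[[1,0,0,0],[3,1,0,0],[-1,-1,1,0],[-3,2,-3,1]] U=[[-3,0,-1,2],[0,1,1,3],[0,0,3,-2],[0,0,0,-3]]

  r1 -= 3·r0 → [0,1,1,3]
  r2 -= -1·r0 → [0,-1,2,-5]
  r3 -= -3·r0 → [0,2,-7,9]
  r2 -= -1·r1 → [0,0,3,-2]
  r3 -= 2·r1 → [0,0,-9,3]
  r3 -= -3·r2 → [0,0,0,-3]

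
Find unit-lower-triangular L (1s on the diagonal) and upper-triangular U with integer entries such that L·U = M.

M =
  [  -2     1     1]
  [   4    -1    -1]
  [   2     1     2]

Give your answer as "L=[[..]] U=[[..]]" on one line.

  r1 -= -2·r0 → [0,1,1]
  r2 -= -1·r0 → [0,2,3]
  r2 -= 2·r1 → [0,0,1]

L=[[1,0,0],[-2,1,0],[-1,2,1]] U=[[-2,1,1],[0,1,1],[0,0,1]]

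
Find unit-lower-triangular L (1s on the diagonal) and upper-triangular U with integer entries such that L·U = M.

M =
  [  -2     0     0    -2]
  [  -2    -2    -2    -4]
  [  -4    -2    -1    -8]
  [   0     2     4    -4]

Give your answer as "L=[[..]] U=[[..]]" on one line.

L=[[1,0,0,0],[1,1,0,0],[2,1,1,0],[0,-1,2,1]] U=[[-2,0,0,-2],[0,-2,-2,-2],[0,0,1,-2],[0,0,0,-2]]

  R1 -= 1·R0 → [0,-2,-2,-2]
  R2 -= 2·R0 → [0,-2,-1,-4]
  R3 -= 0·R0 → [0,2,4,-4]
  R2 -= 1·R1 → [0,0,1,-2]
  R3 -= -1·R1 → [0,0,2,-6]
  R3 -= 2·R2 → [0,0,0,-2]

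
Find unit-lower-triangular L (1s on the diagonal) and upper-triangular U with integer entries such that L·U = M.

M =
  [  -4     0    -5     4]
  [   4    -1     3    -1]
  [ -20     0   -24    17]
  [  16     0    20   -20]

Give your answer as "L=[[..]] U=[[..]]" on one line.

L=[[1,0,0,0],[-1,1,0,0],[5,0,1,0],[-4,0,0,1]] U=[[-4,0,-5,4],[0,-1,-2,3],[0,0,1,-3],[0,0,0,-4]]

  r1 -= -1·r0 → [0,-1,-2,3]
  r2 -= 5·r0 → [0,0,1,-3]
  r3 -= -4·r0 → [0,0,0,-4]
  r2 -= 0·r1 → [0,0,1,-3]
  r3 -= 0·r1 → [0,0,0,-4]
  r3 -= 0·r2 → [0,0,0,-4]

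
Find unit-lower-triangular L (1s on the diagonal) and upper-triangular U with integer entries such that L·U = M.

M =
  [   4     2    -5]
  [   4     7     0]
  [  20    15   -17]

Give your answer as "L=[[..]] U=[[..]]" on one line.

  R1 -= 1·R0 → [0,5,5]
  R2 -= 5·R0 → [0,5,8]
  R2 -= 1·R1 → [0,0,3]

L=[[1,0,0],[1,1,0],[5,1,1]] U=[[4,2,-5],[0,5,5],[0,0,3]]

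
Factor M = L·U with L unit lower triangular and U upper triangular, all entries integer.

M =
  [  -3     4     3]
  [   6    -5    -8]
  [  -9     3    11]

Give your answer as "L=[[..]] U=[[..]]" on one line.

L=[[1,0,0],[-2,1,0],[3,-3,1]] U=[[-3,4,3],[0,3,-2],[0,0,-4]]

  R1 -= -2·R0 → [0,3,-2]
  R2 -= 3·R0 → [0,-9,2]
  R2 -= -3·R1 → [0,0,-4]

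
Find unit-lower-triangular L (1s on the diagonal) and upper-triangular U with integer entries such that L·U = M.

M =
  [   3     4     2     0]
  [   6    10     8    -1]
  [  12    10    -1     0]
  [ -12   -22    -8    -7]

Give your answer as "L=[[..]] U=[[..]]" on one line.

  row1 -= 2·row0 → [0,2,4,-1]
  row2 -= 4·row0 → [0,-6,-9,0]
  row3 -= -4·row0 → [0,-6,0,-7]
  row2 -= -3·row1 → [0,0,3,-3]
  row3 -= -3·row1 → [0,0,12,-10]
  row3 -= 4·row2 → [0,0,0,2]

L=[[1,0,0,0],[2,1,0,0],[4,-3,1,0],[-4,-3,4,1]] U=[[3,4,2,0],[0,2,4,-1],[0,0,3,-3],[0,0,0,2]]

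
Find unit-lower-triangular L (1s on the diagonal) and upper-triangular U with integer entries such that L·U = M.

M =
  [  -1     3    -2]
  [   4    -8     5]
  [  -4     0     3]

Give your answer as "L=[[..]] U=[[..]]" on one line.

L=[[1,0,0],[-4,1,0],[4,-3,1]] U=[[-1,3,-2],[0,4,-3],[0,0,2]]

  row1 -= -4·row0 → [0,4,-3]
  row2 -= 4·row0 → [0,-12,11]
  row2 -= -3·row1 → [0,0,2]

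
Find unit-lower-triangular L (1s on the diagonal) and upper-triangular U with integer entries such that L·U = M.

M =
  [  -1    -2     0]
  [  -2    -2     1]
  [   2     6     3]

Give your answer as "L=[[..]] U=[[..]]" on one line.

L=[[1,0,0],[2,1,0],[-2,1,1]] U=[[-1,-2,0],[0,2,1],[0,0,2]]

  row1 -= 2·row0 → [0,2,1]
  row2 -= -2·row0 → [0,2,3]
  row2 -= 1·row1 → [0,0,2]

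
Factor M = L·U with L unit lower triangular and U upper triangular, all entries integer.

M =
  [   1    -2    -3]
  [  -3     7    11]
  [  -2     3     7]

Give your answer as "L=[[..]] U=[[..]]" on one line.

L=[[1,0,0],[-3,1,0],[-2,-1,1]] U=[[1,-2,-3],[0,1,2],[0,0,3]]

  row1 -= -3·row0 → [0,1,2]
  row2 -= -2·row0 → [0,-1,1]
  row2 -= -1·row1 → [0,0,3]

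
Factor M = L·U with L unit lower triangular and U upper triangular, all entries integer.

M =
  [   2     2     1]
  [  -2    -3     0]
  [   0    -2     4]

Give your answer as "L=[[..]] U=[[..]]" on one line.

  r1 -= -1·r0 → [0,-1,1]
  r2 -= 0·r0 → [0,-2,4]
  r2 -= 2·r1 → [0,0,2]

L=[[1,0,0],[-1,1,0],[0,2,1]] U=[[2,2,1],[0,-1,1],[0,0,2]]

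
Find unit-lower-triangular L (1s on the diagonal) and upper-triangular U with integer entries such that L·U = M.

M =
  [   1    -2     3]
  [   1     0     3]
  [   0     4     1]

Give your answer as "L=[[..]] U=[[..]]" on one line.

  row1 -= 1·row0 → [0,2,0]
  row2 -= 0·row0 → [0,4,1]
  row2 -= 2·row1 → [0,0,1]

L=[[1,0,0],[1,1,0],[0,2,1]] U=[[1,-2,3],[0,2,0],[0,0,1]]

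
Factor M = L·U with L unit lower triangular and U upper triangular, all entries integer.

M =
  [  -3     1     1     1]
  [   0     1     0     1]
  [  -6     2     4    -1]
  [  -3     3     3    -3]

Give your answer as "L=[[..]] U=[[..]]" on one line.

L=[[1,0,0,0],[0,1,0,0],[2,0,1,0],[1,2,1,1]] U=[[-3,1,1,1],[0,1,0,1],[0,0,2,-3],[0,0,0,-3]]

  r1 -= 0·r0 → [0,1,0,1]
  r2 -= 2·r0 → [0,0,2,-3]
  r3 -= 1·r0 → [0,2,2,-4]
  r2 -= 0·r1 → [0,0,2,-3]
  r3 -= 2·r1 → [0,0,2,-6]
  r3 -= 1·r2 → [0,0,0,-3]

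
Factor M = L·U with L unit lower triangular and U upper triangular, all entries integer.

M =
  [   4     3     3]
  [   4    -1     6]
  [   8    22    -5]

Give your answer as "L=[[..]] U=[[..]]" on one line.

  row1 -= 1·row0 → [0,-4,3]
  row2 -= 2·row0 → [0,16,-11]
  row2 -= -4·row1 → [0,0,1]

L=[[1,0,0],[1,1,0],[2,-4,1]] U=[[4,3,3],[0,-4,3],[0,0,1]]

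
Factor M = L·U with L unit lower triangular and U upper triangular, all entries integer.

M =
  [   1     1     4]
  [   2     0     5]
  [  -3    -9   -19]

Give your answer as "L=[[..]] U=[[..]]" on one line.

  R1 -= 2·R0 → [0,-2,-3]
  R2 -= -3·R0 → [0,-6,-7]
  R2 -= 3·R1 → [0,0,2]

L=[[1,0,0],[2,1,0],[-3,3,1]] U=[[1,1,4],[0,-2,-3],[0,0,2]]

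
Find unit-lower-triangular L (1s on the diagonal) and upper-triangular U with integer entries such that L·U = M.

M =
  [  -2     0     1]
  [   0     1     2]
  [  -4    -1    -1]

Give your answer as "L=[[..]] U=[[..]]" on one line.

  row1 -= 0·row0 → [0,1,2]
  row2 -= 2·row0 → [0,-1,-3]
  row2 -= -1·row1 → [0,0,-1]

L=[[1,0,0],[0,1,0],[2,-1,1]] U=[[-2,0,1],[0,1,2],[0,0,-1]]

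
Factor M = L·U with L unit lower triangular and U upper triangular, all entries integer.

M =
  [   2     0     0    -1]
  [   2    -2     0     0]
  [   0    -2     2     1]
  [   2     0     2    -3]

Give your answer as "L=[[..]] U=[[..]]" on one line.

  R1 -= 1·R0 → [0,-2,0,1]
  R2 -= 0·R0 → [0,-2,2,1]
  R3 -= 1·R0 → [0,0,2,-2]
  R2 -= 1·R1 → [0,0,2,0]
  R3 -= 0·R1 → [0,0,2,-2]
  R3 -= 1·R2 → [0,0,0,-2]

L=[[1,0,0,0],[1,1,0,0],[0,1,1,0],[1,0,1,1]] U=[[2,0,0,-1],[0,-2,0,1],[0,0,2,0],[0,0,0,-2]]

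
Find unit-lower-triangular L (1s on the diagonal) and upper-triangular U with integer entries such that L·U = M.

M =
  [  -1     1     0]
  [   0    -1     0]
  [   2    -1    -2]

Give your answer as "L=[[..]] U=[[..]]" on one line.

  R1 -= 0·R0 → [0,-1,0]
  R2 -= -2·R0 → [0,1,-2]
  R2 -= -1·R1 → [0,0,-2]

L=[[1,0,0],[0,1,0],[-2,-1,1]] U=[[-1,1,0],[0,-1,0],[0,0,-2]]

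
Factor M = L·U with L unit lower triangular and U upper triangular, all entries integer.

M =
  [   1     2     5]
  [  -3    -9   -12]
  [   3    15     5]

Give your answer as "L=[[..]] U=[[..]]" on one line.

L=[[1,0,0],[-3,1,0],[3,-3,1]] U=[[1,2,5],[0,-3,3],[0,0,-1]]

  r1 -= -3·r0 → [0,-3,3]
  r2 -= 3·r0 → [0,9,-10]
  r2 -= -3·r1 → [0,0,-1]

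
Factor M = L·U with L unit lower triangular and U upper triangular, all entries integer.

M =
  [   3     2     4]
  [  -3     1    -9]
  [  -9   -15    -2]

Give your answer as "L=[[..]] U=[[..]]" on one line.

  R1 -= -1·R0 → [0,3,-5]
  R2 -= -3·R0 → [0,-9,10]
  R2 -= -3·R1 → [0,0,-5]

L=[[1,0,0],[-1,1,0],[-3,-3,1]] U=[[3,2,4],[0,3,-5],[0,0,-5]]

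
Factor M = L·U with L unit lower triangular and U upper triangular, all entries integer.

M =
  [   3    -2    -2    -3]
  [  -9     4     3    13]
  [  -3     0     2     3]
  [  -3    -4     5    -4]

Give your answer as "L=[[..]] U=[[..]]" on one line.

L=[[1,0,0,0],[-3,1,0,0],[-1,1,1,0],[-1,3,4,1]] U=[[3,-2,-2,-3],[0,-2,-3,4],[0,0,3,-4],[0,0,0,-3]]

  R1 -= -3·R0 → [0,-2,-3,4]
  R2 -= -1·R0 → [0,-2,0,0]
  R3 -= -1·R0 → [0,-6,3,-7]
  R2 -= 1·R1 → [0,0,3,-4]
  R3 -= 3·R1 → [0,0,12,-19]
  R3 -= 4·R2 → [0,0,0,-3]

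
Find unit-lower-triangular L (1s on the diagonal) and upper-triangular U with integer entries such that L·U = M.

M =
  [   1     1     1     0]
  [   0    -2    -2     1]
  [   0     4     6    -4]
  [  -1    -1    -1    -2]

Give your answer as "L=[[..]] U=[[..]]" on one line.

L=[[1,0,0,0],[0,1,0,0],[0,-2,1,0],[-1,0,0,1]] U=[[1,1,1,0],[0,-2,-2,1],[0,0,2,-2],[0,0,0,-2]]

  R1 -= 0·R0 → [0,-2,-2,1]
  R2 -= 0·R0 → [0,4,6,-4]
  R3 -= -1·R0 → [0,0,0,-2]
  R2 -= -2·R1 → [0,0,2,-2]
  R3 -= 0·R1 → [0,0,0,-2]
  R3 -= 0·R2 → [0,0,0,-2]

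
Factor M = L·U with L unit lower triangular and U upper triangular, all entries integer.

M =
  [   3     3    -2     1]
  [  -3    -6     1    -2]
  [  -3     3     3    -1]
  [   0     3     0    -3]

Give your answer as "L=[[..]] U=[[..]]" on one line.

L=[[1,0,0,0],[-1,1,0,0],[-1,-2,1,0],[0,-1,1,1]] U=[[3,3,-2,1],[0,-3,-1,-1],[0,0,-1,-2],[0,0,0,-2]]

  R1 -= -1·R0 → [0,-3,-1,-1]
  R2 -= -1·R0 → [0,6,1,0]
  R3 -= 0·R0 → [0,3,0,-3]
  R2 -= -2·R1 → [0,0,-1,-2]
  R3 -= -1·R1 → [0,0,-1,-4]
  R3 -= 1·R2 → [0,0,0,-2]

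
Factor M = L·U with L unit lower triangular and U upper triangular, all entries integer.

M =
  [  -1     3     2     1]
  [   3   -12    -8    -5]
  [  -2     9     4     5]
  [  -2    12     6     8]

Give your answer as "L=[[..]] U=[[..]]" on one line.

  row1 -= -3·row0 → [0,-3,-2,-2]
  row2 -= 2·row0 → [0,3,0,3]
  row3 -= 2·row0 → [0,6,2,6]
  row2 -= -1·row1 → [0,0,-2,1]
  row3 -= -2·row1 → [0,0,-2,2]
  row3 -= 1·row2 → [0,0,0,1]

L=[[1,0,0,0],[-3,1,0,0],[2,-1,1,0],[2,-2,1,1]] U=[[-1,3,2,1],[0,-3,-2,-2],[0,0,-2,1],[0,0,0,1]]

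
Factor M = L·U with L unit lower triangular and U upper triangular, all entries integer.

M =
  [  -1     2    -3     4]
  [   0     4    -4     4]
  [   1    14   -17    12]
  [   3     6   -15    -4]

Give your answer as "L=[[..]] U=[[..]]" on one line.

  row1 -= 0·row0 → [0,4,-4,4]
  row2 -= -1·row0 → [0,16,-20,16]
  row3 -= -3·row0 → [0,12,-24,8]
  row2 -= 4·row1 → [0,0,-4,0]
  row3 -= 3·row1 → [0,0,-12,-4]
  row3 -= 3·row2 → [0,0,0,-4]

L=[[1,0,0,0],[0,1,0,0],[-1,4,1,0],[-3,3,3,1]] U=[[-1,2,-3,4],[0,4,-4,4],[0,0,-4,0],[0,0,0,-4]]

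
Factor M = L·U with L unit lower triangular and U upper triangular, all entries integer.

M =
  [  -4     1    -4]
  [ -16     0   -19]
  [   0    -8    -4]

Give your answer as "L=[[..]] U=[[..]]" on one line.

L=[[1,0,0],[4,1,0],[0,2,1]] U=[[-4,1,-4],[0,-4,-3],[0,0,2]]

  R1 -= 4·R0 → [0,-4,-3]
  R2 -= 0·R0 → [0,-8,-4]
  R2 -= 2·R1 → [0,0,2]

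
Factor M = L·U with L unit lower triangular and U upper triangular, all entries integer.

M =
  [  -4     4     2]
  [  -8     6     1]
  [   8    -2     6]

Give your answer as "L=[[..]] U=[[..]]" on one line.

  r1 -= 2·r0 → [0,-2,-3]
  r2 -= -2·r0 → [0,6,10]
  r2 -= -3·r1 → [0,0,1]

L=[[1,0,0],[2,1,0],[-2,-3,1]] U=[[-4,4,2],[0,-2,-3],[0,0,1]]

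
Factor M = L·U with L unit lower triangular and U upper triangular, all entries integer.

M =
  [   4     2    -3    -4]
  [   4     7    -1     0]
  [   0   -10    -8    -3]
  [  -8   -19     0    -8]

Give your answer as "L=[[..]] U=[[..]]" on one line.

L=[[1,0,0,0],[1,1,0,0],[0,-2,1,0],[-2,-3,0,1]] U=[[4,2,-3,-4],[0,5,2,4],[0,0,-4,5],[0,0,0,-4]]

  R1 -= 1·R0 → [0,5,2,4]
  R2 -= 0·R0 → [0,-10,-8,-3]
  R3 -= -2·R0 → [0,-15,-6,-16]
  R2 -= -2·R1 → [0,0,-4,5]
  R3 -= -3·R1 → [0,0,0,-4]
  R3 -= 0·R2 → [0,0,0,-4]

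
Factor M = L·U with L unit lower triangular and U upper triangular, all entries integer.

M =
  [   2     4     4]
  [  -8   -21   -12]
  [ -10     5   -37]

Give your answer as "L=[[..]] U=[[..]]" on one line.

  row1 -= -4·row0 → [0,-5,4]
  row2 -= -5·row0 → [0,25,-17]
  row2 -= -5·row1 → [0,0,3]

L=[[1,0,0],[-4,1,0],[-5,-5,1]] U=[[2,4,4],[0,-5,4],[0,0,3]]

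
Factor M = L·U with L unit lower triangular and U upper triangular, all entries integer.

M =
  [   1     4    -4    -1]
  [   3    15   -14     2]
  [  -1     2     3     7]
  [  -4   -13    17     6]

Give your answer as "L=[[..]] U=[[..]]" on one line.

L=[[1,0,0,0],[3,1,0,0],[-1,2,1,0],[-4,1,1,1]] U=[[1,4,-4,-1],[0,3,-2,5],[0,0,3,-4],[0,0,0,1]]

  row1 -= 3·row0 → [0,3,-2,5]
  row2 -= -1·row0 → [0,6,-1,6]
  row3 -= -4·row0 → [0,3,1,2]
  row2 -= 2·row1 → [0,0,3,-4]
  row3 -= 1·row1 → [0,0,3,-3]
  row3 -= 1·row2 → [0,0,0,1]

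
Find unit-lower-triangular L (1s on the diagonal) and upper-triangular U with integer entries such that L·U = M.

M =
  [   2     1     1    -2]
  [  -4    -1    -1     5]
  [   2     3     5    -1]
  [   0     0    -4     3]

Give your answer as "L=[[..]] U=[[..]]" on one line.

  row1 -= -2·row0 → [0,1,1,1]
  row2 -= 1·row0 → [0,2,4,1]
  row3 -= 0·row0 → [0,0,-4,3]
  row2 -= 2·row1 → [0,0,2,-1]
  row3 -= 0·row1 → [0,0,-4,3]
  row3 -= -2·row2 → [0,0,0,1]

L=[[1,0,0,0],[-2,1,0,0],[1,2,1,0],[0,0,-2,1]] U=[[2,1,1,-2],[0,1,1,1],[0,0,2,-1],[0,0,0,1]]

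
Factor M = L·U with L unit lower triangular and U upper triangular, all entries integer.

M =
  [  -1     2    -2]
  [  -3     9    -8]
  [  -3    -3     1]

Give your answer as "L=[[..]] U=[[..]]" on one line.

  R1 -= 3·R0 → [0,3,-2]
  R2 -= 3·R0 → [0,-9,7]
  R2 -= -3·R1 → [0,0,1]

L=[[1,0,0],[3,1,0],[3,-3,1]] U=[[-1,2,-2],[0,3,-2],[0,0,1]]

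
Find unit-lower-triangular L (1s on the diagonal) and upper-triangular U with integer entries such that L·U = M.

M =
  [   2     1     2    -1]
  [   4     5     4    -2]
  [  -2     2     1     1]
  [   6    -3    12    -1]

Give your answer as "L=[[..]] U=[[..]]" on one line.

L=[[1,0,0,0],[2,1,0,0],[-1,1,1,0],[3,-2,2,1]] U=[[2,1,2,-1],[0,3,0,0],[0,0,3,0],[0,0,0,2]]

  r1 -= 2·r0 → [0,3,0,0]
  r2 -= -1·r0 → [0,3,3,0]
  r3 -= 3·r0 → [0,-6,6,2]
  r2 -= 1·r1 → [0,0,3,0]
  r3 -= -2·r1 → [0,0,6,2]
  r3 -= 2·r2 → [0,0,0,2]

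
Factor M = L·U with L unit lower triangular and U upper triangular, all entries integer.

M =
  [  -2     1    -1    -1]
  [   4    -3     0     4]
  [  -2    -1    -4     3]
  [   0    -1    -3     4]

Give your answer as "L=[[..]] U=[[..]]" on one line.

L=[[1,0,0,0],[-2,1,0,0],[1,2,1,0],[0,1,-1,1]] U=[[-2,1,-1,-1],[0,-1,-2,2],[0,0,1,0],[0,0,0,2]]

  r1 -= -2·r0 → [0,-1,-2,2]
  r2 -= 1·r0 → [0,-2,-3,4]
  r3 -= 0·r0 → [0,-1,-3,4]
  r2 -= 2·r1 → [0,0,1,0]
  r3 -= 1·r1 → [0,0,-1,2]
  r3 -= -1·r2 → [0,0,0,2]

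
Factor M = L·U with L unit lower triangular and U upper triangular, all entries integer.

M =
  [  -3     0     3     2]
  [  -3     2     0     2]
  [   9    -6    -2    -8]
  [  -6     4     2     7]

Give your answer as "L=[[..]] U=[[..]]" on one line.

L=[[1,0,0,0],[1,1,0,0],[-3,-3,1,0],[2,2,-1,1]] U=[[-3,0,3,2],[0,2,-3,0],[0,0,-2,-2],[0,0,0,1]]

  r1 -= 1·r0 → [0,2,-3,0]
  r2 -= -3·r0 → [0,-6,7,-2]
  r3 -= 2·r0 → [0,4,-4,3]
  r2 -= -3·r1 → [0,0,-2,-2]
  r3 -= 2·r1 → [0,0,2,3]
  r3 -= -1·r2 → [0,0,0,1]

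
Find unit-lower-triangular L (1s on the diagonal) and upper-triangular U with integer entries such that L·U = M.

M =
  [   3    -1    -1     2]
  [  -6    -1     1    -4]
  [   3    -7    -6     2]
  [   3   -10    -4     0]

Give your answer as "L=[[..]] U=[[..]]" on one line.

  r1 -= -2·r0 → [0,-3,-1,0]
  r2 -= 1·r0 → [0,-6,-5,0]
  r3 -= 1·r0 → [0,-9,-3,-2]
  r2 -= 2·r1 → [0,0,-3,0]
  r3 -= 3·r1 → [0,0,0,-2]
  r3 -= 0·r2 → [0,0,0,-2]

L=[[1,0,0,0],[-2,1,0,0],[1,2,1,0],[1,3,0,1]] U=[[3,-1,-1,2],[0,-3,-1,0],[0,0,-3,0],[0,0,0,-2]]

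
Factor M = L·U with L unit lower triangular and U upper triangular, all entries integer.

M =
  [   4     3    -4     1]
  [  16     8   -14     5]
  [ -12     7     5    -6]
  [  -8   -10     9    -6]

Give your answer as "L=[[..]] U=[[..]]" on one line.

  R1 -= 4·R0 → [0,-4,2,1]
  R2 -= -3·R0 → [0,16,-7,-3]
  R3 -= -2·R0 → [0,-4,1,-4]
  R2 -= -4·R1 → [0,0,1,1]
  R3 -= 1·R1 → [0,0,-1,-5]
  R3 -= -1·R2 → [0,0,0,-4]

L=[[1,0,0,0],[4,1,0,0],[-3,-4,1,0],[-2,1,-1,1]] U=[[4,3,-4,1],[0,-4,2,1],[0,0,1,1],[0,0,0,-4]]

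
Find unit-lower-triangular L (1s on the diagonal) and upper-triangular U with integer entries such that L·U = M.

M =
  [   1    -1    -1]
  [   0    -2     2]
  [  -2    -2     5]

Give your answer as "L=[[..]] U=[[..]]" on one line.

L=[[1,0,0],[0,1,0],[-2,2,1]] U=[[1,-1,-1],[0,-2,2],[0,0,-1]]

  R1 -= 0·R0 → [0,-2,2]
  R2 -= -2·R0 → [0,-4,3]
  R2 -= 2·R1 → [0,0,-1]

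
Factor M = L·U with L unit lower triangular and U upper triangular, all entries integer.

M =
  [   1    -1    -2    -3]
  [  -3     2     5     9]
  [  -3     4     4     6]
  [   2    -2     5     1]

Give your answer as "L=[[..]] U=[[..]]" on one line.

  row1 -= -3·row0 → [0,-1,-1,0]
  row2 -= -3·row0 → [0,1,-2,-3]
  row3 -= 2·row0 → [0,0,9,7]
  row2 -= -1·row1 → [0,0,-3,-3]
  row3 -= 0·row1 → [0,0,9,7]
  row3 -= -3·row2 → [0,0,0,-2]

L=[[1,0,0,0],[-3,1,0,0],[-3,-1,1,0],[2,0,-3,1]] U=[[1,-1,-2,-3],[0,-1,-1,0],[0,0,-3,-3],[0,0,0,-2]]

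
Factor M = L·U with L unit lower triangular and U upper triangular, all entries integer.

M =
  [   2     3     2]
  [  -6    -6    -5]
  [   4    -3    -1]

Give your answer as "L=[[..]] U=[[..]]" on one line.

  row1 -= -3·row0 → [0,3,1]
  row2 -= 2·row0 → [0,-9,-5]
  row2 -= -3·row1 → [0,0,-2]

L=[[1,0,0],[-3,1,0],[2,-3,1]] U=[[2,3,2],[0,3,1],[0,0,-2]]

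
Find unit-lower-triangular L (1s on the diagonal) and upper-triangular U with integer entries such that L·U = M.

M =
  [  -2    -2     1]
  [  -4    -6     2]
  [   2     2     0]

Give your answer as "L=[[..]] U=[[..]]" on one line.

  r1 -= 2·r0 → [0,-2,0]
  r2 -= -1·r0 → [0,0,1]
  r2 -= 0·r1 → [0,0,1]

L=[[1,0,0],[2,1,0],[-1,0,1]] U=[[-2,-2,1],[0,-2,0],[0,0,1]]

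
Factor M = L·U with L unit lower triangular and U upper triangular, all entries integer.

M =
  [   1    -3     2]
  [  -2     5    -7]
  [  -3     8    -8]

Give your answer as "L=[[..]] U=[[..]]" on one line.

  row1 -= -2·row0 → [0,-1,-3]
  row2 -= -3·row0 → [0,-1,-2]
  row2 -= 1·row1 → [0,0,1]

L=[[1,0,0],[-2,1,0],[-3,1,1]] U=[[1,-3,2],[0,-1,-3],[0,0,1]]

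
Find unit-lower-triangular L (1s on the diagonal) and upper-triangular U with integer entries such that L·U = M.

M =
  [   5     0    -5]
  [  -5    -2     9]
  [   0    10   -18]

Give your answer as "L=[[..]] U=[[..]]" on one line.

L=[[1,0,0],[-1,1,0],[0,-5,1]] U=[[5,0,-5],[0,-2,4],[0,0,2]]

  row1 -= -1·row0 → [0,-2,4]
  row2 -= 0·row0 → [0,10,-18]
  row2 -= -5·row1 → [0,0,2]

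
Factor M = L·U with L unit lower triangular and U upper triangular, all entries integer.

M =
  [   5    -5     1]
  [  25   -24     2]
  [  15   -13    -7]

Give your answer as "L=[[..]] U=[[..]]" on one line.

  R1 -= 5·R0 → [0,1,-3]
  R2 -= 3·R0 → [0,2,-10]
  R2 -= 2·R1 → [0,0,-4]

L=[[1,0,0],[5,1,0],[3,2,1]] U=[[5,-5,1],[0,1,-3],[0,0,-4]]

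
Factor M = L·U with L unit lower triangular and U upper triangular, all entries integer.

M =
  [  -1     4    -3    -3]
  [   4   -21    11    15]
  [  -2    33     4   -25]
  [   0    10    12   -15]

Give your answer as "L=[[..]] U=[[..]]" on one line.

L=[[1,0,0,0],[-4,1,0,0],[2,-5,1,0],[0,-2,2,1]] U=[[-1,4,-3,-3],[0,-5,-1,3],[0,0,5,-4],[0,0,0,-1]]

  r1 -= -4·r0 → [0,-5,-1,3]
  r2 -= 2·r0 → [0,25,10,-19]
  r3 -= 0·r0 → [0,10,12,-15]
  r2 -= -5·r1 → [0,0,5,-4]
  r3 -= -2·r1 → [0,0,10,-9]
  r3 -= 2·r2 → [0,0,0,-1]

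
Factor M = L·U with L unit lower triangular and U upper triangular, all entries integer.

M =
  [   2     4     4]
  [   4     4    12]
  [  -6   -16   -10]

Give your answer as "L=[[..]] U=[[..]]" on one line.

L=[[1,0,0],[2,1,0],[-3,1,1]] U=[[2,4,4],[0,-4,4],[0,0,-2]]

  r1 -= 2·r0 → [0,-4,4]
  r2 -= -3·r0 → [0,-4,2]
  r2 -= 1·r1 → [0,0,-2]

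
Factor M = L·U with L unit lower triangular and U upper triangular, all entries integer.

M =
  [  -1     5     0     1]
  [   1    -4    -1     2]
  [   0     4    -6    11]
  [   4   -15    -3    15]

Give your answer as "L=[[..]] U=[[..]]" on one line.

  row1 -= -1·row0 → [0,1,-1,3]
  row2 -= 0·row0 → [0,4,-6,11]
  row3 -= -4·row0 → [0,5,-3,19]
  row2 -= 4·row1 → [0,0,-2,-1]
  row3 -= 5·row1 → [0,0,2,4]
  row3 -= -1·row2 → [0,0,0,3]

L=[[1,0,0,0],[-1,1,0,0],[0,4,1,0],[-4,5,-1,1]] U=[[-1,5,0,1],[0,1,-1,3],[0,0,-2,-1],[0,0,0,3]]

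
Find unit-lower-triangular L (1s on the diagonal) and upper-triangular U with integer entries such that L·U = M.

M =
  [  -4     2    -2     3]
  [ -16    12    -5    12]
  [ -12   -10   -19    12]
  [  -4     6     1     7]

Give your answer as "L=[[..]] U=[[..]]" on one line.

L=[[1,0,0,0],[4,1,0,0],[3,-4,1,0],[1,1,0,1]] U=[[-4,2,-2,3],[0,4,3,0],[0,0,-1,3],[0,0,0,4]]

  r1 -= 4·r0 → [0,4,3,0]
  r2 -= 3·r0 → [0,-16,-13,3]
  r3 -= 1·r0 → [0,4,3,4]
  r2 -= -4·r1 → [0,0,-1,3]
  r3 -= 1·r1 → [0,0,0,4]
  r3 -= 0·r2 → [0,0,0,4]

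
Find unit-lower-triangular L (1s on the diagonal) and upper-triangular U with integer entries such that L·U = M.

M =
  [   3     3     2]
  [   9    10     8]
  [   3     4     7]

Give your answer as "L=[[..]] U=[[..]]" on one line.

L=[[1,0,0],[3,1,0],[1,1,1]] U=[[3,3,2],[0,1,2],[0,0,3]]

  r1 -= 3·r0 → [0,1,2]
  r2 -= 1·r0 → [0,1,5]
  r2 -= 1·r1 → [0,0,3]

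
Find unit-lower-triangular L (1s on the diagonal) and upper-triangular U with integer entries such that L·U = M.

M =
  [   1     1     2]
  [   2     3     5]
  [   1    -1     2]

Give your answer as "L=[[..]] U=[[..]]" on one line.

  row1 -= 2·row0 → [0,1,1]
  row2 -= 1·row0 → [0,-2,0]
  row2 -= -2·row1 → [0,0,2]

L=[[1,0,0],[2,1,0],[1,-2,1]] U=[[1,1,2],[0,1,1],[0,0,2]]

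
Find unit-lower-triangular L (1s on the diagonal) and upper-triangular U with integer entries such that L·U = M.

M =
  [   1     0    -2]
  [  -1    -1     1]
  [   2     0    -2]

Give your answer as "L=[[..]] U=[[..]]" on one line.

L=[[1,0,0],[-1,1,0],[2,0,1]] U=[[1,0,-2],[0,-1,-1],[0,0,2]]

  R1 -= -1·R0 → [0,-1,-1]
  R2 -= 2·R0 → [0,0,2]
  R2 -= 0·R1 → [0,0,2]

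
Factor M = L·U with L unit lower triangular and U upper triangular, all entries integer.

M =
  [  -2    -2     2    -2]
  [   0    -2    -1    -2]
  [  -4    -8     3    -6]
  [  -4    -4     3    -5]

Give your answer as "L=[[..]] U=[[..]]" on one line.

L=[[1,0,0,0],[0,1,0,0],[2,2,1,0],[2,0,-1,1]] U=[[-2,-2,2,-2],[0,-2,-1,-2],[0,0,1,2],[0,0,0,1]]

  R1 -= 0·R0 → [0,-2,-1,-2]
  R2 -= 2·R0 → [0,-4,-1,-2]
  R3 -= 2·R0 → [0,0,-1,-1]
  R2 -= 2·R1 → [0,0,1,2]
  R3 -= 0·R1 → [0,0,-1,-1]
  R3 -= -1·R2 → [0,0,0,1]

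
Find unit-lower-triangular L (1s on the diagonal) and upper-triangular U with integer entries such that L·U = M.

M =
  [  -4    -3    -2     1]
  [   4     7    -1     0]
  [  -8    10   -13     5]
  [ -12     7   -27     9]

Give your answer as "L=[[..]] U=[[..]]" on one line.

  R1 -= -1·R0 → [0,4,-3,1]
  R2 -= 2·R0 → [0,16,-9,3]
  R3 -= 3·R0 → [0,16,-21,6]
  R2 -= 4·R1 → [0,0,3,-1]
  R3 -= 4·R1 → [0,0,-9,2]
  R3 -= -3·R2 → [0,0,0,-1]

L=[[1,0,0,0],[-1,1,0,0],[2,4,1,0],[3,4,-3,1]] U=[[-4,-3,-2,1],[0,4,-3,1],[0,0,3,-1],[0,0,0,-1]]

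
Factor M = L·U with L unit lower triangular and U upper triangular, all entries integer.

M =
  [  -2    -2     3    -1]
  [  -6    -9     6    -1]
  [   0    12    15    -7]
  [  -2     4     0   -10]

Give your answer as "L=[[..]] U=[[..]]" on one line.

L=[[1,0,0,0],[3,1,0,0],[0,-4,1,0],[1,-2,-3,1]] U=[[-2,-2,3,-1],[0,-3,-3,2],[0,0,3,1],[0,0,0,-2]]

  R1 -= 3·R0 → [0,-3,-3,2]
  R2 -= 0·R0 → [0,12,15,-7]
  R3 -= 1·R0 → [0,6,-3,-9]
  R2 -= -4·R1 → [0,0,3,1]
  R3 -= -2·R1 → [0,0,-9,-5]
  R3 -= -3·R2 → [0,0,0,-2]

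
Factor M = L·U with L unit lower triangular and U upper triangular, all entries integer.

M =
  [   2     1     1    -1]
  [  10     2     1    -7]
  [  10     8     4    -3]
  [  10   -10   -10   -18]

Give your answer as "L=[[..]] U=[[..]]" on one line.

  row1 -= 5·row0 → [0,-3,-4,-2]
  row2 -= 5·row0 → [0,3,-1,2]
  row3 -= 5·row0 → [0,-15,-15,-13]
  row2 -= -1·row1 → [0,0,-5,0]
  row3 -= 5·row1 → [0,0,5,-3]
  row3 -= -1·row2 → [0,0,0,-3]

L=[[1,0,0,0],[5,1,0,0],[5,-1,1,0],[5,5,-1,1]] U=[[2,1,1,-1],[0,-3,-4,-2],[0,0,-5,0],[0,0,0,-3]]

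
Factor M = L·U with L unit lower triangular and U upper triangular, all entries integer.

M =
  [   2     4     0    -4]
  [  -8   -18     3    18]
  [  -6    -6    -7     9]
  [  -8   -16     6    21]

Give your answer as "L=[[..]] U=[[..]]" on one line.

L=[[1,0,0,0],[-4,1,0,0],[-3,-3,1,0],[-4,0,3,1]] U=[[2,4,0,-4],[0,-2,3,2],[0,0,2,3],[0,0,0,-4]]

  r1 -= -4·r0 → [0,-2,3,2]
  r2 -= -3·r0 → [0,6,-7,-3]
  r3 -= -4·r0 → [0,0,6,5]
  r2 -= -3·r1 → [0,0,2,3]
  r3 -= 0·r1 → [0,0,6,5]
  r3 -= 3·r2 → [0,0,0,-4]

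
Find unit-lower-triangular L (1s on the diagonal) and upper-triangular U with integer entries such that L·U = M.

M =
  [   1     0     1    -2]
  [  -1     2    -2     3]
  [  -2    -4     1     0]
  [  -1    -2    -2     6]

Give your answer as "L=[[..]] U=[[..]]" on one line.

L=[[1,0,0,0],[-1,1,0,0],[-2,-2,1,0],[-1,-1,-2,1]] U=[[1,0,1,-2],[0,2,-1,1],[0,0,1,-2],[0,0,0,1]]

  r1 -= -1·r0 → [0,2,-1,1]
  r2 -= -2·r0 → [0,-4,3,-4]
  r3 -= -1·r0 → [0,-2,-1,4]
  r2 -= -2·r1 → [0,0,1,-2]
  r3 -= -1·r1 → [0,0,-2,5]
  r3 -= -2·r2 → [0,0,0,1]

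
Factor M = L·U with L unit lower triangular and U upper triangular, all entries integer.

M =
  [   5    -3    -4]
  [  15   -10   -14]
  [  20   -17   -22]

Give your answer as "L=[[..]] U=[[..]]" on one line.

  r1 -= 3·r0 → [0,-1,-2]
  r2 -= 4·r0 → [0,-5,-6]
  r2 -= 5·r1 → [0,0,4]

L=[[1,0,0],[3,1,0],[4,5,1]] U=[[5,-3,-4],[0,-1,-2],[0,0,4]]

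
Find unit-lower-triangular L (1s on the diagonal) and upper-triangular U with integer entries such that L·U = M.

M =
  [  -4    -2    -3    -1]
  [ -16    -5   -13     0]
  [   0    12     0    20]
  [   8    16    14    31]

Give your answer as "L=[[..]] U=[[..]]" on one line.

L=[[1,0,0,0],[4,1,0,0],[0,4,1,0],[-2,4,3,1]] U=[[-4,-2,-3,-1],[0,3,-1,4],[0,0,4,4],[0,0,0,1]]

  R1 -= 4·R0 → [0,3,-1,4]
  R2 -= 0·R0 → [0,12,0,20]
  R3 -= -2·R0 → [0,12,8,29]
  R2 -= 4·R1 → [0,0,4,4]
  R3 -= 4·R1 → [0,0,12,13]
  R3 -= 3·R2 → [0,0,0,1]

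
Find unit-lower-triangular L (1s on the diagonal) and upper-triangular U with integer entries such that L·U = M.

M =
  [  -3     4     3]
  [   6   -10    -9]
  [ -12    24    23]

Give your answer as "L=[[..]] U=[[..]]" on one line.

L=[[1,0,0],[-2,1,0],[4,-4,1]] U=[[-3,4,3],[0,-2,-3],[0,0,-1]]

  R1 -= -2·R0 → [0,-2,-3]
  R2 -= 4·R0 → [0,8,11]
  R2 -= -4·R1 → [0,0,-1]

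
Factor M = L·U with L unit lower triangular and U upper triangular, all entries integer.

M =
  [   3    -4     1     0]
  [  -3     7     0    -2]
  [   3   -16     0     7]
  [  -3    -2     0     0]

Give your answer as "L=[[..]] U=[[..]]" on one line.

L=[[1,0,0,0],[-1,1,0,0],[1,-4,1,0],[-1,-2,1,1]] U=[[3,-4,1,0],[0,3,1,-2],[0,0,3,-1],[0,0,0,-3]]

  r1 -= -1·r0 → [0,3,1,-2]
  r2 -= 1·r0 → [0,-12,-1,7]
  r3 -= -1·r0 → [0,-6,1,0]
  r2 -= -4·r1 → [0,0,3,-1]
  r3 -= -2·r1 → [0,0,3,-4]
  r3 -= 1·r2 → [0,0,0,-3]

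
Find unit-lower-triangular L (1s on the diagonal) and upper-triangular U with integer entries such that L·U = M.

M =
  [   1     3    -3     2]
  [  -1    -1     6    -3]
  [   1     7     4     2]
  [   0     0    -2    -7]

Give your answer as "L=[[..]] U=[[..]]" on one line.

L=[[1,0,0,0],[-1,1,0,0],[1,2,1,0],[0,0,-2,1]] U=[[1,3,-3,2],[0,2,3,-1],[0,0,1,2],[0,0,0,-3]]

  r1 -= -1·r0 → [0,2,3,-1]
  r2 -= 1·r0 → [0,4,7,0]
  r3 -= 0·r0 → [0,0,-2,-7]
  r2 -= 2·r1 → [0,0,1,2]
  r3 -= 0·r1 → [0,0,-2,-7]
  r3 -= -2·r2 → [0,0,0,-3]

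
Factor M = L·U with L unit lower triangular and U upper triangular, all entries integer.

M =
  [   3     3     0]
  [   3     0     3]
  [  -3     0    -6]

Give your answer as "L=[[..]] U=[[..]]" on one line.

L=[[1,0,0],[1,1,0],[-1,-1,1]] U=[[3,3,0],[0,-3,3],[0,0,-3]]

  row1 -= 1·row0 → [0,-3,3]
  row2 -= -1·row0 → [0,3,-6]
  row2 -= -1·row1 → [0,0,-3]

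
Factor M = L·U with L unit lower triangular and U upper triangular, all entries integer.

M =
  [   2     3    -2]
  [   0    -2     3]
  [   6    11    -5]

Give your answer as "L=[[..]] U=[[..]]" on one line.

L=[[1,0,0],[0,1,0],[3,-1,1]] U=[[2,3,-2],[0,-2,3],[0,0,4]]

  r1 -= 0·r0 → [0,-2,3]
  r2 -= 3·r0 → [0,2,1]
  r2 -= -1·r1 → [0,0,4]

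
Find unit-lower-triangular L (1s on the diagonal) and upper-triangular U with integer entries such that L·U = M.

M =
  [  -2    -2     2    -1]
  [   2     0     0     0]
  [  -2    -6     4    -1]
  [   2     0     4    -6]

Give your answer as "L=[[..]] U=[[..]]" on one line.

  r1 -= -1·r0 → [0,-2,2,-1]
  r2 -= 1·r0 → [0,-4,2,0]
  r3 -= -1·r0 → [0,-2,6,-7]
  r2 -= 2·r1 → [0,0,-2,2]
  r3 -= 1·r1 → [0,0,4,-6]
  r3 -= -2·r2 → [0,0,0,-2]

L=[[1,0,0,0],[-1,1,0,0],[1,2,1,0],[-1,1,-2,1]] U=[[-2,-2,2,-1],[0,-2,2,-1],[0,0,-2,2],[0,0,0,-2]]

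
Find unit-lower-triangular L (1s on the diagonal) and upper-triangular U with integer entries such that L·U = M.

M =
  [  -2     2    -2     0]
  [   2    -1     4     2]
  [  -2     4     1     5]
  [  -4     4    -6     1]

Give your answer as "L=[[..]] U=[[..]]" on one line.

L=[[1,0,0,0],[-1,1,0,0],[1,2,1,0],[2,0,2,1]] U=[[-2,2,-2,0],[0,1,2,2],[0,0,-1,1],[0,0,0,-1]]

  r1 -= -1·r0 → [0,1,2,2]
  r2 -= 1·r0 → [0,2,3,5]
  r3 -= 2·r0 → [0,0,-2,1]
  r2 -= 2·r1 → [0,0,-1,1]
  r3 -= 0·r1 → [0,0,-2,1]
  r3 -= 2·r2 → [0,0,0,-1]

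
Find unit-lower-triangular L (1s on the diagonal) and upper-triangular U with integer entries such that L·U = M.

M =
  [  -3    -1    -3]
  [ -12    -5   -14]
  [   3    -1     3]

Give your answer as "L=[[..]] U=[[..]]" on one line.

L=[[1,0,0],[4,1,0],[-1,2,1]] U=[[-3,-1,-3],[0,-1,-2],[0,0,4]]

  r1 -= 4·r0 → [0,-1,-2]
  r2 -= -1·r0 → [0,-2,0]
  r2 -= 2·r1 → [0,0,4]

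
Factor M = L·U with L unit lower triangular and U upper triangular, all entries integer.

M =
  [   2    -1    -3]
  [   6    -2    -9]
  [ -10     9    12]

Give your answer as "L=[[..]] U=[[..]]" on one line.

  R1 -= 3·R0 → [0,1,0]
  R2 -= -5·R0 → [0,4,-3]
  R2 -= 4·R1 → [0,0,-3]

L=[[1,0,0],[3,1,0],[-5,4,1]] U=[[2,-1,-3],[0,1,0],[0,0,-3]]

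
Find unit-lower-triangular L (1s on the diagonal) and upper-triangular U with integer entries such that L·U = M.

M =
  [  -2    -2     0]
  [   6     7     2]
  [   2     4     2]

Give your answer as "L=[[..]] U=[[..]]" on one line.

  r1 -= -3·r0 → [0,1,2]
  r2 -= -1·r0 → [0,2,2]
  r2 -= 2·r1 → [0,0,-2]

L=[[1,0,0],[-3,1,0],[-1,2,1]] U=[[-2,-2,0],[0,1,2],[0,0,-2]]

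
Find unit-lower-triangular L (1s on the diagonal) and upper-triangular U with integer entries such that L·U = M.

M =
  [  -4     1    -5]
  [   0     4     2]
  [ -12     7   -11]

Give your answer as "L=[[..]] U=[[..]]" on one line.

  r1 -= 0·r0 → [0,4,2]
  r2 -= 3·r0 → [0,4,4]
  r2 -= 1·r1 → [0,0,2]

L=[[1,0,0],[0,1,0],[3,1,1]] U=[[-4,1,-5],[0,4,2],[0,0,2]]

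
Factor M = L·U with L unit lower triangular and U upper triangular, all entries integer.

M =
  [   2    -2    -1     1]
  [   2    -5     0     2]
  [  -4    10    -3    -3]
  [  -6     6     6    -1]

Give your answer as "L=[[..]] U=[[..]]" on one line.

  row1 -= 1·row0 → [0,-3,1,1]
  row2 -= -2·row0 → [0,6,-5,-1]
  row3 -= -3·row0 → [0,0,3,2]
  row2 -= -2·row1 → [0,0,-3,1]
  row3 -= 0·row1 → [0,0,3,2]
  row3 -= -1·row2 → [0,0,0,3]

L=[[1,0,0,0],[1,1,0,0],[-2,-2,1,0],[-3,0,-1,1]] U=[[2,-2,-1,1],[0,-3,1,1],[0,0,-3,1],[0,0,0,3]]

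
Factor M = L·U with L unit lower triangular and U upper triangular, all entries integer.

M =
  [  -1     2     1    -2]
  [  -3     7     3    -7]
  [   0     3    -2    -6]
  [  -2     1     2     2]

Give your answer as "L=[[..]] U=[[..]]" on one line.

  R1 -= 3·R0 → [0,1,0,-1]
  R2 -= 0·R0 → [0,3,-2,-6]
  R3 -= 2·R0 → [0,-3,0,6]
  R2 -= 3·R1 → [0,0,-2,-3]
  R3 -= -3·R1 → [0,0,0,3]
  R3 -= 0·R2 → [0,0,0,3]

L=[[1,0,0,0],[3,1,0,0],[0,3,1,0],[2,-3,0,1]] U=[[-1,2,1,-2],[0,1,0,-1],[0,0,-2,-3],[0,0,0,3]]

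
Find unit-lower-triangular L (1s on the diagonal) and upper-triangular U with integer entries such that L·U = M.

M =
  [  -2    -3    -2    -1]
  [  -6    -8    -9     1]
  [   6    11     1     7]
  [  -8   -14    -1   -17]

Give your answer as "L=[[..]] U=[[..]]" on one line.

  r1 -= 3·r0 → [0,1,-3,4]
  r2 -= -3·r0 → [0,2,-5,4]
  r3 -= 4·r0 → [0,-2,7,-13]
  r2 -= 2·r1 → [0,0,1,-4]
  r3 -= -2·r1 → [0,0,1,-5]
  r3 -= 1·r2 → [0,0,0,-1]

L=[[1,0,0,0],[3,1,0,0],[-3,2,1,0],[4,-2,1,1]] U=[[-2,-3,-2,-1],[0,1,-3,4],[0,0,1,-4],[0,0,0,-1]]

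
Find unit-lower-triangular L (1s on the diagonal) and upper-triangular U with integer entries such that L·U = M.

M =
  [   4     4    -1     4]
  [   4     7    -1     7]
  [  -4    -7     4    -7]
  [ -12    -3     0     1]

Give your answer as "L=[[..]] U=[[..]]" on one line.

  r1 -= 1·r0 → [0,3,0,3]
  r2 -= -1·r0 → [0,-3,3,-3]
  r3 -= -3·r0 → [0,9,-3,13]
  r2 -= -1·r1 → [0,0,3,0]
  r3 -= 3·r1 → [0,0,-3,4]
  r3 -= -1·r2 → [0,0,0,4]

L=[[1,0,0,0],[1,1,0,0],[-1,-1,1,0],[-3,3,-1,1]] U=[[4,4,-1,4],[0,3,0,3],[0,0,3,0],[0,0,0,4]]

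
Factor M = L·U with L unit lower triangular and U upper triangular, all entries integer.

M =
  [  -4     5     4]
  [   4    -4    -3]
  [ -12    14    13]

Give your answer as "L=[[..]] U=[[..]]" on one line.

  row1 -= -1·row0 → [0,1,1]
  row2 -= 3·row0 → [0,-1,1]
  row2 -= -1·row1 → [0,0,2]

L=[[1,0,0],[-1,1,0],[3,-1,1]] U=[[-4,5,4],[0,1,1],[0,0,2]]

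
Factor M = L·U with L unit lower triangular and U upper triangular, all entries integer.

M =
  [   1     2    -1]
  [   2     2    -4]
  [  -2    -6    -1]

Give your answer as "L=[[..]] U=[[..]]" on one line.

L=[[1,0,0],[2,1,0],[-2,1,1]] U=[[1,2,-1],[0,-2,-2],[0,0,-1]]

  row1 -= 2·row0 → [0,-2,-2]
  row2 -= -2·row0 → [0,-2,-3]
  row2 -= 1·row1 → [0,0,-1]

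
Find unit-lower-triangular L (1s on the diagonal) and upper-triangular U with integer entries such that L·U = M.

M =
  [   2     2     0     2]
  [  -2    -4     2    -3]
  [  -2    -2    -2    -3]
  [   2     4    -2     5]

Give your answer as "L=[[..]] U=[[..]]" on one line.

  r1 -= -1·r0 → [0,-2,2,-1]
  r2 -= -1·r0 → [0,0,-2,-1]
  r3 -= 1·r0 → [0,2,-2,3]
  r2 -= 0·r1 → [0,0,-2,-1]
  r3 -= -1·r1 → [0,0,0,2]
  r3 -= 0·r2 → [0,0,0,2]

L=[[1,0,0,0],[-1,1,0,0],[-1,0,1,0],[1,-1,0,1]] U=[[2,2,0,2],[0,-2,2,-1],[0,0,-2,-1],[0,0,0,2]]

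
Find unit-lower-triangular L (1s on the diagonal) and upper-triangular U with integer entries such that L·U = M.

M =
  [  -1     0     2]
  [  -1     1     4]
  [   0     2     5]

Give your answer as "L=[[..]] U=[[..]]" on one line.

L=[[1,0,0],[1,1,0],[0,2,1]] U=[[-1,0,2],[0,1,2],[0,0,1]]

  R1 -= 1·R0 → [0,1,2]
  R2 -= 0·R0 → [0,2,5]
  R2 -= 2·R1 → [0,0,1]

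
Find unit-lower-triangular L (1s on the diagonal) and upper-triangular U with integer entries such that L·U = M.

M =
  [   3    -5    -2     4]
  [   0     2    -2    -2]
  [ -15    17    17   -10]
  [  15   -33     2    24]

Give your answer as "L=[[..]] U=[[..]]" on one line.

  r1 -= 0·r0 → [0,2,-2,-2]
  r2 -= -5·r0 → [0,-8,7,10]
  r3 -= 5·r0 → [0,-8,12,4]
  r2 -= -4·r1 → [0,0,-1,2]
  r3 -= -4·r1 → [0,0,4,-4]
  r3 -= -4·r2 → [0,0,0,4]

L=[[1,0,0,0],[0,1,0,0],[-5,-4,1,0],[5,-4,-4,1]] U=[[3,-5,-2,4],[0,2,-2,-2],[0,0,-1,2],[0,0,0,4]]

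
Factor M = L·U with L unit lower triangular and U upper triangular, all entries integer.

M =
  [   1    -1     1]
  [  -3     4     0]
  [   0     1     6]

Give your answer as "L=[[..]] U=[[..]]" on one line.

  row1 -= -3·row0 → [0,1,3]
  row2 -= 0·row0 → [0,1,6]
  row2 -= 1·row1 → [0,0,3]

L=[[1,0,0],[-3,1,0],[0,1,1]] U=[[1,-1,1],[0,1,3],[0,0,3]]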